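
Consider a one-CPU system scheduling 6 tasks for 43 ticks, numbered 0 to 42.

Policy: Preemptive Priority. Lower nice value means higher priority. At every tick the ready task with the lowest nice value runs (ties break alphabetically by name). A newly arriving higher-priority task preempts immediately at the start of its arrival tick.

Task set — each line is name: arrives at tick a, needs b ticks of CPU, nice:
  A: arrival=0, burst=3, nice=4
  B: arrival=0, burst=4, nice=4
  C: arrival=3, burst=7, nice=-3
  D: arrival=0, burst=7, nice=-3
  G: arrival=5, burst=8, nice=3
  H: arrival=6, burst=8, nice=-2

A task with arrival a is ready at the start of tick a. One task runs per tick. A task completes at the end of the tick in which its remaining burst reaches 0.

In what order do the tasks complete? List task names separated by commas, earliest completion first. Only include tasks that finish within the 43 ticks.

completion order = C, D, H, G, A, B

t=0: ready={A,B,D} → run D
t=1: ready={A,B,D} → run D
t=2: ready={A,B,D} → run D
t=3: ready={A,B,C,D} → run C
t=4: ready={A,B,C,D} → run C
t=5: ready={A,B,C,D,G} → run C
t=6: ready={A,B,C,D,G,H} → run C
t=7: ready={A,B,C,D,G,H} → run C
t=8: ready={A,B,C,D,G,H} → run C
t=9: ready={A,B,C,D,G,H} → run C
t=10: ready={A,B,D,G,H} → run D
t=11: ready={A,B,D,G,H} → run D
t=12: ready={A,B,D,G,H} → run D
t=13: ready={A,B,D,G,H} → run D
t=14: ready={A,B,G,H} → run H
t=15: ready={A,B,G,H} → run H
t=16: ready={A,B,G,H} → run H
t=17: ready={A,B,G,H} → run H
t=18: ready={A,B,G,H} → run H
t=19: ready={A,B,G,H} → run H
t=20: ready={A,B,G,H} → run H
t=21: ready={A,B,G,H} → run H
t=22: ready={A,B,G} → run G
t=23: ready={A,B,G} → run G
t=24: ready={A,B,G} → run G
t=25: ready={A,B,G} → run G
t=26: ready={A,B,G} → run G
t=27: ready={A,B,G} → run G
t=28: ready={A,B,G} → run G
t=29: ready={A,B,G} → run G
t=30: ready={A,B} → run A
t=31: ready={A,B} → run A
t=32: ready={A,B} → run A
t=33: ready={B} → run B
t=34: ready={B} → run B
t=35: ready={B} → run B
t=36: ready={B} → run B
t=37: (idle)
t=38: (idle)
t=39: (idle)
t=40: (idle)
t=41: (idle)
t=42: (idle)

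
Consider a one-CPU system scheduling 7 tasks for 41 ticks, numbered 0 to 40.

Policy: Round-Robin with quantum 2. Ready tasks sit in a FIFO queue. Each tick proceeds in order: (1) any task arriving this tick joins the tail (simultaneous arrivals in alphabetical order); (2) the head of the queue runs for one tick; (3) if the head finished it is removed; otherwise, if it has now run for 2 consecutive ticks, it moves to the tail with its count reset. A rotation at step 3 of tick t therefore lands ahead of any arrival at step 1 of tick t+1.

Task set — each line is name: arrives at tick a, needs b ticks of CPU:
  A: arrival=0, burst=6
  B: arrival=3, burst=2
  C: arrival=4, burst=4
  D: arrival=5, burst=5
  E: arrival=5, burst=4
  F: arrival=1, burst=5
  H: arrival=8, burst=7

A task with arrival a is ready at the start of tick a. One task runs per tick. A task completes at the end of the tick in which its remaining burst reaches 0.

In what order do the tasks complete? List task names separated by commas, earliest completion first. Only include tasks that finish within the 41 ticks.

t=0: queue=[A] q_used=0 → run A
t=1: queue=[A,F] q_used=1 → run A
t=2: queue=[F,A] q_used=0 → run F
t=3: queue=[F,A,B] q_used=1 → run F
t=4: queue=[A,B,F,C] q_used=0 → run A
t=5: queue=[A,B,F,C,D,E] q_used=1 → run A
t=6: queue=[B,F,C,D,E,A] q_used=0 → run B
t=7: queue=[B,F,C,D,E,A] q_used=1 → run B
t=8: queue=[F,C,D,E,A,H] q_used=0 → run F
t=9: queue=[F,C,D,E,A,H] q_used=1 → run F
t=10: queue=[C,D,E,A,H,F] q_used=0 → run C
t=11: queue=[C,D,E,A,H,F] q_used=1 → run C
t=12: queue=[D,E,A,H,F,C] q_used=0 → run D
t=13: queue=[D,E,A,H,F,C] q_used=1 → run D
t=14: queue=[E,A,H,F,C,D] q_used=0 → run E
t=15: queue=[E,A,H,F,C,D] q_used=1 → run E
t=16: queue=[A,H,F,C,D,E] q_used=0 → run A
t=17: queue=[A,H,F,C,D,E] q_used=1 → run A
t=18: queue=[H,F,C,D,E] q_used=0 → run H
t=19: queue=[H,F,C,D,E] q_used=1 → run H
t=20: queue=[F,C,D,E,H] q_used=0 → run F
t=21: queue=[C,D,E,H] q_used=0 → run C
t=22: queue=[C,D,E,H] q_used=1 → run C
t=23: queue=[D,E,H] q_used=0 → run D
t=24: queue=[D,E,H] q_used=1 → run D
t=25: queue=[E,H,D] q_used=0 → run E
t=26: queue=[E,H,D] q_used=1 → run E
t=27: queue=[H,D] q_used=0 → run H
t=28: queue=[H,D] q_used=1 → run H
t=29: queue=[D,H] q_used=0 → run D
t=30: queue=[H] q_used=0 → run H
t=31: queue=[H] q_used=1 → run H
t=32: queue=[H] q_used=0 → run H
t=33: (idle)
t=34: (idle)
t=35: (idle)
t=36: (idle)
t=37: (idle)
t=38: (idle)
t=39: (idle)
t=40: (idle)

completion order = B, A, F, C, E, D, H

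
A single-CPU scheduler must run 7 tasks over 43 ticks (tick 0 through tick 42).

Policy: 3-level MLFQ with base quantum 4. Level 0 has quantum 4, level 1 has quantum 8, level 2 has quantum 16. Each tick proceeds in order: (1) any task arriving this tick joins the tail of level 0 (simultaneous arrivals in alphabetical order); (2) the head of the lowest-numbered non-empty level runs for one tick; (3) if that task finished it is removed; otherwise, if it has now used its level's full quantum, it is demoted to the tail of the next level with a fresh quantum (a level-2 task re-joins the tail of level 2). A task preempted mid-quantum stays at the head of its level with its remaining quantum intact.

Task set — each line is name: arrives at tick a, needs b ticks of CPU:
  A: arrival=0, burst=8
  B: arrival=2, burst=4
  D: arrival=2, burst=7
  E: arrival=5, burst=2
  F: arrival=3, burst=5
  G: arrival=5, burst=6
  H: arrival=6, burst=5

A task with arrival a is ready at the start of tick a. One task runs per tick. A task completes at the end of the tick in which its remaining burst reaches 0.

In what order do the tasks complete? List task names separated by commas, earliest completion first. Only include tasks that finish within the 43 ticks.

completion order = B, E, A, D, F, G, H

t=0: L0/L1/L2 = A/-/- → run A
t=1: L0/L1/L2 = A/-/- → run A
t=2: L0/L1/L2 = ABD/-/- → run A
t=3: L0/L1/L2 = ABDF/-/- → run A
t=4: L0/L1/L2 = BDF/A/- → run B
t=5: L0/L1/L2 = BDFEG/A/- → run B
t=6: L0/L1/L2 = BDFEGH/A/- → run B
t=7: L0/L1/L2 = BDFEGH/A/- → run B
t=8: L0/L1/L2 = DFEGH/A/- → run D
t=9: L0/L1/L2 = DFEGH/A/- → run D
t=10: L0/L1/L2 = DFEGH/A/- → run D
t=11: L0/L1/L2 = DFEGH/A/- → run D
t=12: L0/L1/L2 = FEGH/AD/- → run F
t=13: L0/L1/L2 = FEGH/AD/- → run F
t=14: L0/L1/L2 = FEGH/AD/- → run F
t=15: L0/L1/L2 = FEGH/AD/- → run F
t=16: L0/L1/L2 = EGH/ADF/- → run E
t=17: L0/L1/L2 = EGH/ADF/- → run E
t=18: L0/L1/L2 = GH/ADF/- → run G
t=19: L0/L1/L2 = GH/ADF/- → run G
t=20: L0/L1/L2 = GH/ADF/- → run G
t=21: L0/L1/L2 = GH/ADF/- → run G
t=22: L0/L1/L2 = H/ADFG/- → run H
t=23: L0/L1/L2 = H/ADFG/- → run H
t=24: L0/L1/L2 = H/ADFG/- → run H
t=25: L0/L1/L2 = H/ADFG/- → run H
t=26: L0/L1/L2 = -/ADFGH/- → run A
t=27: L0/L1/L2 = -/ADFGH/- → run A
t=28: L0/L1/L2 = -/ADFGH/- → run A
t=29: L0/L1/L2 = -/ADFGH/- → run A
t=30: L0/L1/L2 = -/DFGH/- → run D
t=31: L0/L1/L2 = -/DFGH/- → run D
t=32: L0/L1/L2 = -/DFGH/- → run D
t=33: L0/L1/L2 = -/FGH/- → run F
t=34: L0/L1/L2 = -/GH/- → run G
t=35: L0/L1/L2 = -/GH/- → run G
t=36: L0/L1/L2 = -/H/- → run H
t=37: (idle)
t=38: (idle)
t=39: (idle)
t=40: (idle)
t=41: (idle)
t=42: (idle)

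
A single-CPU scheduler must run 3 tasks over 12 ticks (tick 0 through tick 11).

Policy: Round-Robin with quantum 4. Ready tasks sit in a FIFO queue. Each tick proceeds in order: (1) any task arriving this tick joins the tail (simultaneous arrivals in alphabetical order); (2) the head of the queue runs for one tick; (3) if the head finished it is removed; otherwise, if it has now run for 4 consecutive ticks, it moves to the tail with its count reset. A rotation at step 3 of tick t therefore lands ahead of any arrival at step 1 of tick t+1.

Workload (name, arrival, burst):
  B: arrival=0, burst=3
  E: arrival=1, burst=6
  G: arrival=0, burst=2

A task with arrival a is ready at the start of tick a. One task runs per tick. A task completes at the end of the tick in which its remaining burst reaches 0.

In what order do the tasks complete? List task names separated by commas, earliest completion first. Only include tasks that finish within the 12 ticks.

completion order = B, G, E

t=0: queue=[B,G] q_used=0 → run B
t=1: queue=[B,G,E] q_used=1 → run B
t=2: queue=[B,G,E] q_used=2 → run B
t=3: queue=[G,E] q_used=0 → run G
t=4: queue=[G,E] q_used=1 → run G
t=5: queue=[E] q_used=0 → run E
t=6: queue=[E] q_used=1 → run E
t=7: queue=[E] q_used=2 → run E
t=8: queue=[E] q_used=3 → run E
t=9: queue=[E] q_used=0 → run E
t=10: queue=[E] q_used=1 → run E
t=11: (idle)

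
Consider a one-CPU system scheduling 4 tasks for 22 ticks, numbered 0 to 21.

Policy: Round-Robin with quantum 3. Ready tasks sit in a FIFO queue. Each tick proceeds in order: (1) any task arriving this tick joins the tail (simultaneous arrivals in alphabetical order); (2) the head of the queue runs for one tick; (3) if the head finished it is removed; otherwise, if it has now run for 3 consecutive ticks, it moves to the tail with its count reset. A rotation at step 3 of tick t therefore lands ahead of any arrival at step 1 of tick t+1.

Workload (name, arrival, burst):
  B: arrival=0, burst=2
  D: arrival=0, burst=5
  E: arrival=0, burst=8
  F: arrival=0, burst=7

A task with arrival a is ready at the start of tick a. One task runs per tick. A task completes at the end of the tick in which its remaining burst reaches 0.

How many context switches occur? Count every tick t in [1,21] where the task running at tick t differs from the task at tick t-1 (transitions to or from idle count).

t=0: queue=[B,D,E,F] q_used=0 → run B
t=1: queue=[B,D,E,F] q_used=1 → run B
t=2: queue=[D,E,F] q_used=0 → run D
t=3: queue=[D,E,F] q_used=1 → run D
t=4: queue=[D,E,F] q_used=2 → run D
t=5: queue=[E,F,D] q_used=0 → run E
t=6: queue=[E,F,D] q_used=1 → run E
t=7: queue=[E,F,D] q_used=2 → run E
t=8: queue=[F,D,E] q_used=0 → run F
t=9: queue=[F,D,E] q_used=1 → run F
t=10: queue=[F,D,E] q_used=2 → run F
t=11: queue=[D,E,F] q_used=0 → run D
t=12: queue=[D,E,F] q_used=1 → run D
t=13: queue=[E,F] q_used=0 → run E
t=14: queue=[E,F] q_used=1 → run E
t=15: queue=[E,F] q_used=2 → run E
t=16: queue=[F,E] q_used=0 → run F
t=17: queue=[F,E] q_used=1 → run F
t=18: queue=[F,E] q_used=2 → run F
t=19: queue=[E,F] q_used=0 → run E
t=20: queue=[E,F] q_used=1 → run E
t=21: queue=[F] q_used=0 → run F

context switches = 8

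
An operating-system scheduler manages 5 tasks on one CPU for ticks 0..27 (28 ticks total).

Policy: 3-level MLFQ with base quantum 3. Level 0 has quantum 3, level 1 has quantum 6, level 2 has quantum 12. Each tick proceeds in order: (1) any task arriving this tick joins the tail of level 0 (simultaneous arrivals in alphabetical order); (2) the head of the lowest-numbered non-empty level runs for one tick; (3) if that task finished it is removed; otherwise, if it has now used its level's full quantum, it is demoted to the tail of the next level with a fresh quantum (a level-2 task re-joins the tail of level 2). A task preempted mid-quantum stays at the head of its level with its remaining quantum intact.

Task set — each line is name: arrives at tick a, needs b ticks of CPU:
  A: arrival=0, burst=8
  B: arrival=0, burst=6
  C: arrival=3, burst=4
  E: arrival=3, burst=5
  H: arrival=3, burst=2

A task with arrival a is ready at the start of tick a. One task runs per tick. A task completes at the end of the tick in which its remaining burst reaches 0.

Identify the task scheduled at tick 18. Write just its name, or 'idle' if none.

running at tick 18 = A

t=0: L0/L1/L2 = AB/-/- → run A
t=1: L0/L1/L2 = AB/-/- → run A
t=2: L0/L1/L2 = AB/-/- → run A
t=3: L0/L1/L2 = BCEH/A/- → run B
t=4: L0/L1/L2 = BCEH/A/- → run B
t=5: L0/L1/L2 = BCEH/A/- → run B
t=6: L0/L1/L2 = CEH/AB/- → run C
t=7: L0/L1/L2 = CEH/AB/- → run C
t=8: L0/L1/L2 = CEH/AB/- → run C
t=9: L0/L1/L2 = EH/ABC/- → run E
t=10: L0/L1/L2 = EH/ABC/- → run E
t=11: L0/L1/L2 = EH/ABC/- → run E
t=12: L0/L1/L2 = H/ABCE/- → run H
t=13: L0/L1/L2 = H/ABCE/- → run H
t=14: L0/L1/L2 = -/ABCE/- → run A
t=15: L0/L1/L2 = -/ABCE/- → run A
t=16: L0/L1/L2 = -/ABCE/- → run A
t=17: L0/L1/L2 = -/ABCE/- → run A
t=18: L0/L1/L2 = -/ABCE/- → run A
t=19: L0/L1/L2 = -/BCE/- → run B
t=20: L0/L1/L2 = -/BCE/- → run B
t=21: L0/L1/L2 = -/BCE/- → run B
t=22: L0/L1/L2 = -/CE/- → run C
t=23: L0/L1/L2 = -/E/- → run E
t=24: L0/L1/L2 = -/E/- → run E
t=25: (idle)
t=26: (idle)
t=27: (idle)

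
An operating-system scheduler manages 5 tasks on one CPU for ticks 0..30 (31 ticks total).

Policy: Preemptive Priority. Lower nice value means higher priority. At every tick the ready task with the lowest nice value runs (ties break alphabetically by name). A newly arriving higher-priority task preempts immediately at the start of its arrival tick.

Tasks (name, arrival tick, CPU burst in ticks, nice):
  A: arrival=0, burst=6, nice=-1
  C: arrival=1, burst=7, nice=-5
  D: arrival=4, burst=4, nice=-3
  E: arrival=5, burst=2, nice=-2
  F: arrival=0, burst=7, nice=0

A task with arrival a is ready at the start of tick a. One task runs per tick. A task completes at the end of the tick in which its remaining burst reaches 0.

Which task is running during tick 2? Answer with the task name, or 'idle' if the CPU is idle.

t=0: ready={A,F} → run A
t=1: ready={A,C,F} → run C
t=2: ready={A,C,F} → run C
t=3: ready={A,C,F} → run C
t=4: ready={A,C,D,F} → run C
t=5: ready={A,C,D,E,F} → run C
t=6: ready={A,C,D,E,F} → run C
t=7: ready={A,C,D,E,F} → run C
t=8: ready={A,D,E,F} → run D
t=9: ready={A,D,E,F} → run D
t=10: ready={A,D,E,F} → run D
t=11: ready={A,D,E,F} → run D
t=12: ready={A,E,F} → run E
t=13: ready={A,E,F} → run E
t=14: ready={A,F} → run A
t=15: ready={A,F} → run A
t=16: ready={A,F} → run A
t=17: ready={A,F} → run A
t=18: ready={A,F} → run A
t=19: ready={F} → run F
t=20: ready={F} → run F
t=21: ready={F} → run F
t=22: ready={F} → run F
t=23: ready={F} → run F
t=24: ready={F} → run F
t=25: ready={F} → run F
t=26: (idle)
t=27: (idle)
t=28: (idle)
t=29: (idle)
t=30: (idle)

running at tick 2 = C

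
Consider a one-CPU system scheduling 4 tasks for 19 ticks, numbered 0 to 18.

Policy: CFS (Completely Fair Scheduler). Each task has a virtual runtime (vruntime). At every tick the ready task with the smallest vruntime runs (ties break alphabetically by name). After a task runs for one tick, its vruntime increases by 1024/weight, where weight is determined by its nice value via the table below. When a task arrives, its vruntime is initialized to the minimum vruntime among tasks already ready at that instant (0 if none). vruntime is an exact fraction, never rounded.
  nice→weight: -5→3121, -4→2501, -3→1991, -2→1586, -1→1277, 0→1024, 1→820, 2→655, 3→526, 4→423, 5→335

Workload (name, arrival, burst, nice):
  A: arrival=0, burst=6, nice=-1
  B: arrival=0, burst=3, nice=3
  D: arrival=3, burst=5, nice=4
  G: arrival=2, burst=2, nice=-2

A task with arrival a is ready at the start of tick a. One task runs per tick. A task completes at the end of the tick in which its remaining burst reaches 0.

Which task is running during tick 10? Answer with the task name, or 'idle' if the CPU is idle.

t=0: vr[A=0 B=0] → run A
t=1: vr[A=1024/1277 B=0] → run B
t=2: vr[A=1024/1277 B=512/263 G=1024/1277] → run A
t=3: vr[A=2048/1277 B=512/263 D=1024/1277 G=1024/1277] → run D
t=4: vr[A=2048/1277 B=512/263 D=1740800/540171 G=1024/1277] → run G
t=5: vr[A=2048/1277 B=512/263 D=1740800/540171 G=1465856/1012661] → run G
t=6: vr[A=2048/1277 B=512/263 D=1740800/540171] → run A
t=7: vr[A=3072/1277 B=512/263 D=1740800/540171] → run B
t=8: vr[A=3072/1277 B=1024/263 D=1740800/540171] → run A
t=9: vr[A=4096/1277 B=1024/263 D=1740800/540171] → run A
t=10: vr[A=5120/1277 B=1024/263 D=1740800/540171] → run D
t=11: vr[A=5120/1277 B=1024/263 D=3048448/540171] → run B
t=12: vr[A=5120/1277 D=3048448/540171] → run A
t=13: vr[D=3048448/540171] → run D
t=14: vr[D=1452032/180057] → run D
t=15: vr[D=5663744/540171] → run D
t=16: (idle)
t=17: (idle)
t=18: (idle)

running at tick 10 = D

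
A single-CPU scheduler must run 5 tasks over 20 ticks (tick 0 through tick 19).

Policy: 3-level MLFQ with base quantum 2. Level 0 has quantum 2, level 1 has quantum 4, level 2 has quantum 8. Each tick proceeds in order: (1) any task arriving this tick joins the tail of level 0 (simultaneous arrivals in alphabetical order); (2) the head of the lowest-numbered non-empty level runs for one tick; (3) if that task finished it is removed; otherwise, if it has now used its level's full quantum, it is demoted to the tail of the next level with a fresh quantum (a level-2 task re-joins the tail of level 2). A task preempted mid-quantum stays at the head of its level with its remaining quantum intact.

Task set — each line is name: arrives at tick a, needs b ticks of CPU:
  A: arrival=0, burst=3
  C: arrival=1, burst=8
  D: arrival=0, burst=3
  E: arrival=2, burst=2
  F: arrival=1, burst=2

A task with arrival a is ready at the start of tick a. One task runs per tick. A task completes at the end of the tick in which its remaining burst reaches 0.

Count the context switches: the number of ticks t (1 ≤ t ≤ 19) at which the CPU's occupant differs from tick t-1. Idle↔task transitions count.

t=0: L0/L1/L2 = AD/-/- → run A
t=1: L0/L1/L2 = ADCF/-/- → run A
t=2: L0/L1/L2 = DCFE/A/- → run D
t=3: L0/L1/L2 = DCFE/A/- → run D
t=4: L0/L1/L2 = CFE/AD/- → run C
t=5: L0/L1/L2 = CFE/AD/- → run C
t=6: L0/L1/L2 = FE/ADC/- → run F
t=7: L0/L1/L2 = FE/ADC/- → run F
t=8: L0/L1/L2 = E/ADC/- → run E
t=9: L0/L1/L2 = E/ADC/- → run E
t=10: L0/L1/L2 = -/ADC/- → run A
t=11: L0/L1/L2 = -/DC/- → run D
t=12: L0/L1/L2 = -/C/- → run C
t=13: L0/L1/L2 = -/C/- → run C
t=14: L0/L1/L2 = -/C/- → run C
t=15: L0/L1/L2 = -/C/- → run C
t=16: L0/L1/L2 = -/-/C → run C
t=17: L0/L1/L2 = -/-/C → run C
t=18: (idle)
t=19: (idle)

context switches = 8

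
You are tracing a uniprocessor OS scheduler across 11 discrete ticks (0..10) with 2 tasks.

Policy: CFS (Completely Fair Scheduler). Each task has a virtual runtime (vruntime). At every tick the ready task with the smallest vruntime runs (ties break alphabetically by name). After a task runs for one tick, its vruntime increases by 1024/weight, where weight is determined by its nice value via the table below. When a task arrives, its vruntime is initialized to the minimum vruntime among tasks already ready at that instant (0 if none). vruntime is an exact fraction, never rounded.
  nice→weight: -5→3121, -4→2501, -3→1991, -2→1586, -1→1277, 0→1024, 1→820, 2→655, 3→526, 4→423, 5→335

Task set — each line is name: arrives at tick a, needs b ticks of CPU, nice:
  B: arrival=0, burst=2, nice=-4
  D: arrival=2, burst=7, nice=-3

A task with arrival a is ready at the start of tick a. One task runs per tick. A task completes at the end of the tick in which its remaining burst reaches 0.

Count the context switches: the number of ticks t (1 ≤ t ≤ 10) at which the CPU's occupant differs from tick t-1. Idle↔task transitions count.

t=0: vr[B=0] → run B
t=1: vr[B=1024/2501] → run B
t=2: vr[D=0] → run D
t=3: vr[D=1024/1991] → run D
t=4: vr[D=2048/1991] → run D
t=5: vr[D=3072/1991] → run D
t=6: vr[D=4096/1991] → run D
t=7: vr[D=5120/1991] → run D
t=8: vr[D=6144/1991] → run D
t=9: (idle)
t=10: (idle)

context switches = 2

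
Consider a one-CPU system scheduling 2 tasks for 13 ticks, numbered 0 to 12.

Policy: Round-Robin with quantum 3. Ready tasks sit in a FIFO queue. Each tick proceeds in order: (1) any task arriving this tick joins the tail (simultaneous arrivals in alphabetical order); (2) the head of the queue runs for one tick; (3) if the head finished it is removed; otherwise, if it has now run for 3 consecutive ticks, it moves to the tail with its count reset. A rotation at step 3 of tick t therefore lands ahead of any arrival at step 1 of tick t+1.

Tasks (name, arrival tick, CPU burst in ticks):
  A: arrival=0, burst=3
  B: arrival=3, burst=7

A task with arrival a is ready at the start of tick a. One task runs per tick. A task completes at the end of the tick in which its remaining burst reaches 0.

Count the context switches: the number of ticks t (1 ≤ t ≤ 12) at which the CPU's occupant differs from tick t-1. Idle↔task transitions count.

context switches = 2

t=0: queue=[A] q_used=0 → run A
t=1: queue=[A] q_used=1 → run A
t=2: queue=[A] q_used=2 → run A
t=3: queue=[B] q_used=0 → run B
t=4: queue=[B] q_used=1 → run B
t=5: queue=[B] q_used=2 → run B
t=6: queue=[B] q_used=0 → run B
t=7: queue=[B] q_used=1 → run B
t=8: queue=[B] q_used=2 → run B
t=9: queue=[B] q_used=0 → run B
t=10: (idle)
t=11: (idle)
t=12: (idle)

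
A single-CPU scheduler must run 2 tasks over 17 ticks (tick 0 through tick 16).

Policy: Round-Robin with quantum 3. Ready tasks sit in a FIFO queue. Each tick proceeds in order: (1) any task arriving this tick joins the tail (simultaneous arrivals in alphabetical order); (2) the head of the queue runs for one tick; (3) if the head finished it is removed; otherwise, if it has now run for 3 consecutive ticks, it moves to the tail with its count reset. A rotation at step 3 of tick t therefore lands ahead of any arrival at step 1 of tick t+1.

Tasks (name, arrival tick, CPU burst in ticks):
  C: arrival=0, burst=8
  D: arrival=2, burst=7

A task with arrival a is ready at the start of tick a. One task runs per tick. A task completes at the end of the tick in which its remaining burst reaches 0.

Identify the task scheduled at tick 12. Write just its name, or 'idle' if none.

t=0: queue=[C] q_used=0 → run C
t=1: queue=[C] q_used=1 → run C
t=2: queue=[C,D] q_used=2 → run C
t=3: queue=[D,C] q_used=0 → run D
t=4: queue=[D,C] q_used=1 → run D
t=5: queue=[D,C] q_used=2 → run D
t=6: queue=[C,D] q_used=0 → run C
t=7: queue=[C,D] q_used=1 → run C
t=8: queue=[C,D] q_used=2 → run C
t=9: queue=[D,C] q_used=0 → run D
t=10: queue=[D,C] q_used=1 → run D
t=11: queue=[D,C] q_used=2 → run D
t=12: queue=[C,D] q_used=0 → run C
t=13: queue=[C,D] q_used=1 → run C
t=14: queue=[D] q_used=0 → run D
t=15: (idle)
t=16: (idle)

running at tick 12 = C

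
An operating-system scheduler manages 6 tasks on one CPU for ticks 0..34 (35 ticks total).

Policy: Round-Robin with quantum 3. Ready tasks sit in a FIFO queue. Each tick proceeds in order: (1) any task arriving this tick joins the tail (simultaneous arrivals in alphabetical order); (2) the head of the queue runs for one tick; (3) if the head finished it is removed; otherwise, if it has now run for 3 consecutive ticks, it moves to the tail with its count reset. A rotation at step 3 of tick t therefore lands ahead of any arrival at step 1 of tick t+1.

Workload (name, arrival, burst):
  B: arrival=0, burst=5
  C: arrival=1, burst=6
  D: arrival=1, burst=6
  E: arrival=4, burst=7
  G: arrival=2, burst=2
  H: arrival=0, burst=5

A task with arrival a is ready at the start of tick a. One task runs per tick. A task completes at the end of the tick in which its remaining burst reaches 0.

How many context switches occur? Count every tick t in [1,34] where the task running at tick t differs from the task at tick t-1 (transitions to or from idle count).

context switches = 11

t=0: queue=[B,H] q_used=0 → run B
t=1: queue=[B,H,C,D] q_used=1 → run B
t=2: queue=[B,H,C,D,G] q_used=2 → run B
t=3: queue=[H,C,D,G,B] q_used=0 → run H
t=4: queue=[H,C,D,G,B,E] q_used=1 → run H
t=5: queue=[H,C,D,G,B,E] q_used=2 → run H
t=6: queue=[C,D,G,B,E,H] q_used=0 → run C
t=7: queue=[C,D,G,B,E,H] q_used=1 → run C
t=8: queue=[C,D,G,B,E,H] q_used=2 → run C
t=9: queue=[D,G,B,E,H,C] q_used=0 → run D
t=10: queue=[D,G,B,E,H,C] q_used=1 → run D
t=11: queue=[D,G,B,E,H,C] q_used=2 → run D
t=12: queue=[G,B,E,H,C,D] q_used=0 → run G
t=13: queue=[G,B,E,H,C,D] q_used=1 → run G
t=14: queue=[B,E,H,C,D] q_used=0 → run B
t=15: queue=[B,E,H,C,D] q_used=1 → run B
t=16: queue=[E,H,C,D] q_used=0 → run E
t=17: queue=[E,H,C,D] q_used=1 → run E
t=18: queue=[E,H,C,D] q_used=2 → run E
t=19: queue=[H,C,D,E] q_used=0 → run H
t=20: queue=[H,C,D,E] q_used=1 → run H
t=21: queue=[C,D,E] q_used=0 → run C
t=22: queue=[C,D,E] q_used=1 → run C
t=23: queue=[C,D,E] q_used=2 → run C
t=24: queue=[D,E] q_used=0 → run D
t=25: queue=[D,E] q_used=1 → run D
t=26: queue=[D,E] q_used=2 → run D
t=27: queue=[E] q_used=0 → run E
t=28: queue=[E] q_used=1 → run E
t=29: queue=[E] q_used=2 → run E
t=30: queue=[E] q_used=0 → run E
t=31: (idle)
t=32: (idle)
t=33: (idle)
t=34: (idle)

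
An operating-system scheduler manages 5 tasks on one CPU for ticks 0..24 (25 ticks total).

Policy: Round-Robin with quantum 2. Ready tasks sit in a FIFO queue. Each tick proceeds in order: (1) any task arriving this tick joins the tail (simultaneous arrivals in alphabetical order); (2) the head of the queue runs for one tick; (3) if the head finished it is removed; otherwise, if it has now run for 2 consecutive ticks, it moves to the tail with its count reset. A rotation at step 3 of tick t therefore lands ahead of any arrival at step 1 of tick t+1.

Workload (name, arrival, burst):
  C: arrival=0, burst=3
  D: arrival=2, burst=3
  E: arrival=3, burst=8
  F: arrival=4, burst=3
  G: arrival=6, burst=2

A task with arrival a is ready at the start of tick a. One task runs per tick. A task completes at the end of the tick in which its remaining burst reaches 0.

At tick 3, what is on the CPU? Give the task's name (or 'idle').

running at tick 3 = D

t=0: queue=[C] q_used=0 → run C
t=1: queue=[C] q_used=1 → run C
t=2: queue=[C,D] q_used=0 → run C
t=3: queue=[D,E] q_used=0 → run D
t=4: queue=[D,E,F] q_used=1 → run D
t=5: queue=[E,F,D] q_used=0 → run E
t=6: queue=[E,F,D,G] q_used=1 → run E
t=7: queue=[F,D,G,E] q_used=0 → run F
t=8: queue=[F,D,G,E] q_used=1 → run F
t=9: queue=[D,G,E,F] q_used=0 → run D
t=10: queue=[G,E,F] q_used=0 → run G
t=11: queue=[G,E,F] q_used=1 → run G
t=12: queue=[E,F] q_used=0 → run E
t=13: queue=[E,F] q_used=1 → run E
t=14: queue=[F,E] q_used=0 → run F
t=15: queue=[E] q_used=0 → run E
t=16: queue=[E] q_used=1 → run E
t=17: queue=[E] q_used=0 → run E
t=18: queue=[E] q_used=1 → run E
t=19: (idle)
t=20: (idle)
t=21: (idle)
t=22: (idle)
t=23: (idle)
t=24: (idle)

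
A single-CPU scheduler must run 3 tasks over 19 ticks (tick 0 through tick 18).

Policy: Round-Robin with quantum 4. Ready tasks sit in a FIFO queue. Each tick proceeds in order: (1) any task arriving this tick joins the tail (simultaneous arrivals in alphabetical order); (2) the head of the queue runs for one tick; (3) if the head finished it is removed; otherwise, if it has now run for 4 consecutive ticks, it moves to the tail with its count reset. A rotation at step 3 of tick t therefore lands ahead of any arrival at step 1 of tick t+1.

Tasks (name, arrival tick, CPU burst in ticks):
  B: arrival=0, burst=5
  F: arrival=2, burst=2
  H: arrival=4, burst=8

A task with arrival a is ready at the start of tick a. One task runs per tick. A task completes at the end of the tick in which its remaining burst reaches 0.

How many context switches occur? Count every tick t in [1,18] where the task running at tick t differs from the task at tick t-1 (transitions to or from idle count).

t=0: queue=[B] q_used=0 → run B
t=1: queue=[B] q_used=1 → run B
t=2: queue=[B,F] q_used=2 → run B
t=3: queue=[B,F] q_used=3 → run B
t=4: queue=[F,B,H] q_used=0 → run F
t=5: queue=[F,B,H] q_used=1 → run F
t=6: queue=[B,H] q_used=0 → run B
t=7: queue=[H] q_used=0 → run H
t=8: queue=[H] q_used=1 → run H
t=9: queue=[H] q_used=2 → run H
t=10: queue=[H] q_used=3 → run H
t=11: queue=[H] q_used=0 → run H
t=12: queue=[H] q_used=1 → run H
t=13: queue=[H] q_used=2 → run H
t=14: queue=[H] q_used=3 → run H
t=15: (idle)
t=16: (idle)
t=17: (idle)
t=18: (idle)

context switches = 4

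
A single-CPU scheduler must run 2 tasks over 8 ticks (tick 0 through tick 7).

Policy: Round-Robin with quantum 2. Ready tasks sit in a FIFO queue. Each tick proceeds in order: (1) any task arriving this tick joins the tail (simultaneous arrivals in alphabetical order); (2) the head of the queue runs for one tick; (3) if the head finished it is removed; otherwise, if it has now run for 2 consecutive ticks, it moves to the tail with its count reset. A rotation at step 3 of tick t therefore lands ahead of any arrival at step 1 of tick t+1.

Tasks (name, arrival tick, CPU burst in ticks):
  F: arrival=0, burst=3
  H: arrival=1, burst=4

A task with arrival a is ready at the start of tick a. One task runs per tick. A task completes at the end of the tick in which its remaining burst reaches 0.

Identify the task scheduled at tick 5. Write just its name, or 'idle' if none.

t=0: queue=[F] q_used=0 → run F
t=1: queue=[F,H] q_used=1 → run F
t=2: queue=[H,F] q_used=0 → run H
t=3: queue=[H,F] q_used=1 → run H
t=4: queue=[F,H] q_used=0 → run F
t=5: queue=[H] q_used=0 → run H
t=6: queue=[H] q_used=1 → run H
t=7: (idle)

running at tick 5 = H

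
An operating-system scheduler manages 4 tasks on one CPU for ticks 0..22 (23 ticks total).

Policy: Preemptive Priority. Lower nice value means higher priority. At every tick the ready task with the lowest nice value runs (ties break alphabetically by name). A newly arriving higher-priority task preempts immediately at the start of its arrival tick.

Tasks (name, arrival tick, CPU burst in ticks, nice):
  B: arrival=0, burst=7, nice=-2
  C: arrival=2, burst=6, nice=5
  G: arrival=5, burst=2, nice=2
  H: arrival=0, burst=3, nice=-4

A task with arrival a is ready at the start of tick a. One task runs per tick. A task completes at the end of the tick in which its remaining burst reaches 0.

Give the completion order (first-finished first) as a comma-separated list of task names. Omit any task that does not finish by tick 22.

t=0: ready={B,H} → run H
t=1: ready={B,H} → run H
t=2: ready={B,C,H} → run H
t=3: ready={B,C} → run B
t=4: ready={B,C} → run B
t=5: ready={B,C,G} → run B
t=6: ready={B,C,G} → run B
t=7: ready={B,C,G} → run B
t=8: ready={B,C,G} → run B
t=9: ready={B,C,G} → run B
t=10: ready={C,G} → run G
t=11: ready={C,G} → run G
t=12: ready={C} → run C
t=13: ready={C} → run C
t=14: ready={C} → run C
t=15: ready={C} → run C
t=16: ready={C} → run C
t=17: ready={C} → run C
t=18: (idle)
t=19: (idle)
t=20: (idle)
t=21: (idle)
t=22: (idle)

completion order = H, B, G, C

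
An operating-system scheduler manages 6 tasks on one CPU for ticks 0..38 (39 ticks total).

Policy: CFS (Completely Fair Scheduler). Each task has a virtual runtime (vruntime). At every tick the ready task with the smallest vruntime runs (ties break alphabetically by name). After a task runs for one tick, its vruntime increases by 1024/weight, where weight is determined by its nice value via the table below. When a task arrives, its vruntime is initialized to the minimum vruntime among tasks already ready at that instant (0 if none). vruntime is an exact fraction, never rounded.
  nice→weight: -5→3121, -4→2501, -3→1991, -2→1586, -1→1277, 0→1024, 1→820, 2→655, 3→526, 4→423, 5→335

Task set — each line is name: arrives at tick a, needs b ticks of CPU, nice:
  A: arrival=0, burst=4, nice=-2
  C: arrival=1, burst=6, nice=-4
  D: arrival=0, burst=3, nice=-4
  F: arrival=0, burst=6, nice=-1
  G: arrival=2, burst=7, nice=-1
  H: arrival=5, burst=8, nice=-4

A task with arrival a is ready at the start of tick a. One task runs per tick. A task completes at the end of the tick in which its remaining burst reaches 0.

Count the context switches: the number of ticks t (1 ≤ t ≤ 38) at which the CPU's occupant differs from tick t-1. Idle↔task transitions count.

t=0: vr[A=0 D=0 F=0] → run A
t=1: vr[A=512/793 C=0 D=0 F=0] → run C
t=2: vr[A=512/793 C=1024/2501 D=0 F=0 G=0] → run D
t=3: vr[A=512/793 C=1024/2501 D=1024/2501 F=0 G=0] → run F
t=4: vr[A=512/793 C=1024/2501 D=1024/2501 F=1024/1277 G=0] → run G
t=5: vr[A=512/793 C=1024/2501 D=1024/2501 F=1024/1277 G=1024/1277 H=1024/2501] → run C
t=6: vr[A=512/793 C=2048/2501 D=1024/2501 F=1024/1277 G=1024/1277 H=1024/2501] → run D
t=7: vr[A=512/793 C=2048/2501 D=2048/2501 F=1024/1277 G=1024/1277 H=1024/2501] → run H
t=8: vr[A=512/793 C=2048/2501 D=2048/2501 F=1024/1277 G=1024/1277 H=2048/2501] → run A
t=9: vr[A=1024/793 C=2048/2501 D=2048/2501 F=1024/1277 G=1024/1277 H=2048/2501] → run F
t=10: vr[A=1024/793 C=2048/2501 D=2048/2501 F=2048/1277 G=1024/1277 H=2048/2501] → run G
t=11: vr[A=1024/793 C=2048/2501 D=2048/2501 F=2048/1277 G=2048/1277 H=2048/2501] → run C
t=12: vr[A=1024/793 C=3072/2501 D=2048/2501 F=2048/1277 G=2048/1277 H=2048/2501] → run D
t=13: vr[A=1024/793 C=3072/2501 F=2048/1277 G=2048/1277 H=2048/2501] → run H
t=14: vr[A=1024/793 C=3072/2501 F=2048/1277 G=2048/1277 H=3072/2501] → run C
t=15: vr[A=1024/793 C=4096/2501 F=2048/1277 G=2048/1277 H=3072/2501] → run H
t=16: vr[A=1024/793 C=4096/2501 F=2048/1277 G=2048/1277 H=4096/2501] → run A
t=17: vr[A=1536/793 C=4096/2501 F=2048/1277 G=2048/1277 H=4096/2501] → run F
t=18: vr[A=1536/793 C=4096/2501 F=3072/1277 G=2048/1277 H=4096/2501] → run G
t=19: vr[A=1536/793 C=4096/2501 F=3072/1277 G=3072/1277 H=4096/2501] → run C
t=20: vr[A=1536/793 C=5120/2501 F=3072/1277 G=3072/1277 H=4096/2501] → run H
t=21: vr[A=1536/793 C=5120/2501 F=3072/1277 G=3072/1277 H=5120/2501] → run A
t=22: vr[C=5120/2501 F=3072/1277 G=3072/1277 H=5120/2501] → run C
t=23: vr[F=3072/1277 G=3072/1277 H=5120/2501] → run H
t=24: vr[F=3072/1277 G=3072/1277 H=6144/2501] → run F
t=25: vr[F=4096/1277 G=3072/1277 H=6144/2501] → run G
t=26: vr[F=4096/1277 G=4096/1277 H=6144/2501] → run H
t=27: vr[F=4096/1277 G=4096/1277 H=7168/2501] → run H
t=28: vr[F=4096/1277 G=4096/1277 H=8192/2501] → run F
t=29: vr[F=5120/1277 G=4096/1277 H=8192/2501] → run G
t=30: vr[F=5120/1277 G=5120/1277 H=8192/2501] → run H
t=31: vr[F=5120/1277 G=5120/1277] → run F
t=32: vr[G=5120/1277] → run G
t=33: vr[G=6144/1277] → run G
t=34: (idle)
t=35: (idle)
t=36: (idle)
t=37: (idle)
t=38: (idle)

context switches = 32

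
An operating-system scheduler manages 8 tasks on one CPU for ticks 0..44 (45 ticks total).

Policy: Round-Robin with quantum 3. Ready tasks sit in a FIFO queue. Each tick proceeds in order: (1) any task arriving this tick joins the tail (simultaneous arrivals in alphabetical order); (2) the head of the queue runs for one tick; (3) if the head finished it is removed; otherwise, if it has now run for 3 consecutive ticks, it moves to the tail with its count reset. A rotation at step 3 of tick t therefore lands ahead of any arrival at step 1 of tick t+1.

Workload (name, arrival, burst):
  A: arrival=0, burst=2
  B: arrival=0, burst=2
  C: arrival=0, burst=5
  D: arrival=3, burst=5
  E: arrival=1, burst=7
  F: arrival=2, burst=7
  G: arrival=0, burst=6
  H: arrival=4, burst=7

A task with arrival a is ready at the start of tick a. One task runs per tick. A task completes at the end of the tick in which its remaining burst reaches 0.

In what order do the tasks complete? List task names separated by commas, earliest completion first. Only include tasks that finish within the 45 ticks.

t=0: queue=[A,B,C,G] q_used=0 → run A
t=1: queue=[A,B,C,G,E] q_used=1 → run A
t=2: queue=[B,C,G,E,F] q_used=0 → run B
t=3: queue=[B,C,G,E,F,D] q_used=1 → run B
t=4: queue=[C,G,E,F,D,H] q_used=0 → run C
t=5: queue=[C,G,E,F,D,H] q_used=1 → run C
t=6: queue=[C,G,E,F,D,H] q_used=2 → run C
t=7: queue=[G,E,F,D,H,C] q_used=0 → run G
t=8: queue=[G,E,F,D,H,C] q_used=1 → run G
t=9: queue=[G,E,F,D,H,C] q_used=2 → run G
t=10: queue=[E,F,D,H,C,G] q_used=0 → run E
t=11: queue=[E,F,D,H,C,G] q_used=1 → run E
t=12: queue=[E,F,D,H,C,G] q_used=2 → run E
t=13: queue=[F,D,H,C,G,E] q_used=0 → run F
t=14: queue=[F,D,H,C,G,E] q_used=1 → run F
t=15: queue=[F,D,H,C,G,E] q_used=2 → run F
t=16: queue=[D,H,C,G,E,F] q_used=0 → run D
t=17: queue=[D,H,C,G,E,F] q_used=1 → run D
t=18: queue=[D,H,C,G,E,F] q_used=2 → run D
t=19: queue=[H,C,G,E,F,D] q_used=0 → run H
t=20: queue=[H,C,G,E,F,D] q_used=1 → run H
t=21: queue=[H,C,G,E,F,D] q_used=2 → run H
t=22: queue=[C,G,E,F,D,H] q_used=0 → run C
t=23: queue=[C,G,E,F,D,H] q_used=1 → run C
t=24: queue=[G,E,F,D,H] q_used=0 → run G
t=25: queue=[G,E,F,D,H] q_used=1 → run G
t=26: queue=[G,E,F,D,H] q_used=2 → run G
t=27: queue=[E,F,D,H] q_used=0 → run E
t=28: queue=[E,F,D,H] q_used=1 → run E
t=29: queue=[E,F,D,H] q_used=2 → run E
t=30: queue=[F,D,H,E] q_used=0 → run F
t=31: queue=[F,D,H,E] q_used=1 → run F
t=32: queue=[F,D,H,E] q_used=2 → run F
t=33: queue=[D,H,E,F] q_used=0 → run D
t=34: queue=[D,H,E,F] q_used=1 → run D
t=35: queue=[H,E,F] q_used=0 → run H
t=36: queue=[H,E,F] q_used=1 → run H
t=37: queue=[H,E,F] q_used=2 → run H
t=38: queue=[E,F,H] q_used=0 → run E
t=39: queue=[F,H] q_used=0 → run F
t=40: queue=[H] q_used=0 → run H
t=41: (idle)
t=42: (idle)
t=43: (idle)
t=44: (idle)

completion order = A, B, C, G, D, E, F, H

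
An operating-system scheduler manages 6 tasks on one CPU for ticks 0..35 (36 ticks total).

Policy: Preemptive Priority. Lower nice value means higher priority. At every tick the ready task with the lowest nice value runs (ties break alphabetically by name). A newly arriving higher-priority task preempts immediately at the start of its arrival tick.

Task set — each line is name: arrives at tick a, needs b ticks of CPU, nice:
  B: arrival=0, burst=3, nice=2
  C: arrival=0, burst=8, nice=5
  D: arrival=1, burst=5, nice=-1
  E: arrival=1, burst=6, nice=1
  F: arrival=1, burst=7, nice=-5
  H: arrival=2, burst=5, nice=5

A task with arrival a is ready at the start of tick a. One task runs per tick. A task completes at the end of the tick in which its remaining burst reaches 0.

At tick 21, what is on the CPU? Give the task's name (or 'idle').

running at tick 21 = C

t=0: ready={B,C} → run B
t=1: ready={B,C,D,E,F} → run F
t=2: ready={B,C,D,E,F,H} → run F
t=3: ready={B,C,D,E,F,H} → run F
t=4: ready={B,C,D,E,F,H} → run F
t=5: ready={B,C,D,E,F,H} → run F
t=6: ready={B,C,D,E,F,H} → run F
t=7: ready={B,C,D,E,F,H} → run F
t=8: ready={B,C,D,E,H} → run D
t=9: ready={B,C,D,E,H} → run D
t=10: ready={B,C,D,E,H} → run D
t=11: ready={B,C,D,E,H} → run D
t=12: ready={B,C,D,E,H} → run D
t=13: ready={B,C,E,H} → run E
t=14: ready={B,C,E,H} → run E
t=15: ready={B,C,E,H} → run E
t=16: ready={B,C,E,H} → run E
t=17: ready={B,C,E,H} → run E
t=18: ready={B,C,E,H} → run E
t=19: ready={B,C,H} → run B
t=20: ready={B,C,H} → run B
t=21: ready={C,H} → run C
t=22: ready={C,H} → run C
t=23: ready={C,H} → run C
t=24: ready={C,H} → run C
t=25: ready={C,H} → run C
t=26: ready={C,H} → run C
t=27: ready={C,H} → run C
t=28: ready={C,H} → run C
t=29: ready={H} → run H
t=30: ready={H} → run H
t=31: ready={H} → run H
t=32: ready={H} → run H
t=33: ready={H} → run H
t=34: (idle)
t=35: (idle)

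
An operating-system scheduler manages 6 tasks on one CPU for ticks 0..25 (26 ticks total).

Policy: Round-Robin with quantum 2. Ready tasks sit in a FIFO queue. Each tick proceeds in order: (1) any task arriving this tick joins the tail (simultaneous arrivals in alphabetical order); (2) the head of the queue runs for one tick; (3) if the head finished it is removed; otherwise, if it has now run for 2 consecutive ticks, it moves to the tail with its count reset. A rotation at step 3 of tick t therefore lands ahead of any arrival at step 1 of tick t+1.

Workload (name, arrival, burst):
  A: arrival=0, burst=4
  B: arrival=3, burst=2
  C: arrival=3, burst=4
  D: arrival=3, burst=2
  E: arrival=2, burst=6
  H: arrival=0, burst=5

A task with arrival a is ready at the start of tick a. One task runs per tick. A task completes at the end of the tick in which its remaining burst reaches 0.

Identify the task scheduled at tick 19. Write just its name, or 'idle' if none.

t=0: queue=[A,H] q_used=0 → run A
t=1: queue=[A,H] q_used=1 → run A
t=2: queue=[H,A,E] q_used=0 → run H
t=3: queue=[H,A,E,B,C,D] q_used=1 → run H
t=4: queue=[A,E,B,C,D,H] q_used=0 → run A
t=5: queue=[A,E,B,C,D,H] q_used=1 → run A
t=6: queue=[E,B,C,D,H] q_used=0 → run E
t=7: queue=[E,B,C,D,H] q_used=1 → run E
t=8: queue=[B,C,D,H,E] q_used=0 → run B
t=9: queue=[B,C,D,H,E] q_used=1 → run B
t=10: queue=[C,D,H,E] q_used=0 → run C
t=11: queue=[C,D,H,E] q_used=1 → run C
t=12: queue=[D,H,E,C] q_used=0 → run D
t=13: queue=[D,H,E,C] q_used=1 → run D
t=14: queue=[H,E,C] q_used=0 → run H
t=15: queue=[H,E,C] q_used=1 → run H
t=16: queue=[E,C,H] q_used=0 → run E
t=17: queue=[E,C,H] q_used=1 → run E
t=18: queue=[C,H,E] q_used=0 → run C
t=19: queue=[C,H,E] q_used=1 → run C
t=20: queue=[H,E] q_used=0 → run H
t=21: queue=[E] q_used=0 → run E
t=22: queue=[E] q_used=1 → run E
t=23: (idle)
t=24: (idle)
t=25: (idle)

running at tick 19 = C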